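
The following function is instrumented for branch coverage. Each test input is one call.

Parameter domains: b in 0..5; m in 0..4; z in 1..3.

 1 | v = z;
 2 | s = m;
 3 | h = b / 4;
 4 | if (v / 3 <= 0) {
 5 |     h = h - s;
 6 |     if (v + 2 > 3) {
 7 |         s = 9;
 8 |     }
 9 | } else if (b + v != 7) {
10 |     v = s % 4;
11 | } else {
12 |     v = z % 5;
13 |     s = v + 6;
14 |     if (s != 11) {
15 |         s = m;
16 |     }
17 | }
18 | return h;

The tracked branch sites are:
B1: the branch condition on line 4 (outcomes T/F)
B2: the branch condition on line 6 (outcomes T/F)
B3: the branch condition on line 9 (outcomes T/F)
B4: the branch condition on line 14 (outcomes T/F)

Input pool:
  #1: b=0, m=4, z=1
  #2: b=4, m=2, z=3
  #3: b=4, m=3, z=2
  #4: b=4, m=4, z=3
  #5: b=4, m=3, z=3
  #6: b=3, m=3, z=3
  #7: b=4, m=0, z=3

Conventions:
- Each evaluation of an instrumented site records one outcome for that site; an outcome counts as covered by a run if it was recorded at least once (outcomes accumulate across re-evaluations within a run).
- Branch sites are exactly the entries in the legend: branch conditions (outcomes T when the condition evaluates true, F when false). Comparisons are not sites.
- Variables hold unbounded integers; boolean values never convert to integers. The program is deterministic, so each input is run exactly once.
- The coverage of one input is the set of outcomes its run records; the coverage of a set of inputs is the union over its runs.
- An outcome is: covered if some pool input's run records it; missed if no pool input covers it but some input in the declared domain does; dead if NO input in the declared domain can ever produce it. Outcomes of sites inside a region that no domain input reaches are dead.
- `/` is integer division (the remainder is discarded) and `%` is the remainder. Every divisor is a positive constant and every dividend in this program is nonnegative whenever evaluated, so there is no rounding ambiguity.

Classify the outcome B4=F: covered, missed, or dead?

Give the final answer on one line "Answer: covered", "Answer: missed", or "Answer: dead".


no pool input records B4=F
checking all 90 inputs in the declared domain: B4=F is never recorded -> dead
Answer: dead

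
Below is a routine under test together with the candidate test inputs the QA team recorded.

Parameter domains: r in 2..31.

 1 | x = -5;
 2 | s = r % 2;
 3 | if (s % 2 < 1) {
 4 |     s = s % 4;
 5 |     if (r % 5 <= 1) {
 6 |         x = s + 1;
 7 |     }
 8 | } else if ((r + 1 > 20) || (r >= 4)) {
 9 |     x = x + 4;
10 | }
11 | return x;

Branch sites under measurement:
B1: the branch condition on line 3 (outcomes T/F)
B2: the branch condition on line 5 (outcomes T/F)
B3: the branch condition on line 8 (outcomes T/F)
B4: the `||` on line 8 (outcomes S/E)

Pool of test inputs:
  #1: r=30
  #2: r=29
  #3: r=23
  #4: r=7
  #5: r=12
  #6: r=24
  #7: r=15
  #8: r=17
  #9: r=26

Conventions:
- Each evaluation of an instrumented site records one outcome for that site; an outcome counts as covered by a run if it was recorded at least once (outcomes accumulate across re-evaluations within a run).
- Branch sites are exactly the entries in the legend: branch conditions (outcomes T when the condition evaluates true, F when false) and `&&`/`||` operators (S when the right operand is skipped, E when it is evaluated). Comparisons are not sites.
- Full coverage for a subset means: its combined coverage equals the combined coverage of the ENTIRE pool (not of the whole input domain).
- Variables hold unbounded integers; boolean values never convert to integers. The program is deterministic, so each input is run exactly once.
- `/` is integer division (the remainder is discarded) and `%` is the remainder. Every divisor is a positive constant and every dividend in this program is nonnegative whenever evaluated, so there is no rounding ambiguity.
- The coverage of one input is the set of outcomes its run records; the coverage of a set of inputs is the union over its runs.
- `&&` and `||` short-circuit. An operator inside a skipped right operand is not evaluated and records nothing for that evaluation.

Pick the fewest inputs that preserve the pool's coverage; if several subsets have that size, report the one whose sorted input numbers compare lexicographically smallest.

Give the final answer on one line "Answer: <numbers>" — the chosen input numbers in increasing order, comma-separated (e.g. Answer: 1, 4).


run #1 (r=30) runs B1->T, B2->T; records B1=T, B2=T
run #2 (r=29) runs B1->F, B4->S, B3->T; records B1=F, B3=T, B4=S
run #3 (r=23) runs B1->F, B4->S, B3->T; records B1=F, B3=T, B4=S
run #4 (r=7) runs B1->F, B4->E, B3->T; records B1=F, B3=T, B4=E
run #5 (r=12) runs B1->T, B2->F; records B1=T, B2=F
run #6 (r=24) runs B1->T, B2->F; records B1=T, B2=F
run #7 (r=15) runs B1->F, B4->E, B3->T; records B1=F, B3=T, B4=E
run #8 (r=17) runs B1->F, B4->E, B3->T; records B1=F, B3=T, B4=E
run #9 (r=26) runs B1->T, B2->T; records B1=T, B2=T
together the pool reaches 7 outcomes: B1=T, B1=F, B2=T, B2=F, B3=T, B4=S, B4=E
every size-1 subset falls short of the 7 outcomes (best: 3/7)
every size-2 subset falls short of the 7 outcomes (best: 5/7)
every size-3 subset falls short of the 7 outcomes (best: 6/7)
size 4: inputs {1, 2, 4, 5} cover all 7 outcomes, and no lexicographically smaller subset of this size does
Answer: 1, 2, 4, 5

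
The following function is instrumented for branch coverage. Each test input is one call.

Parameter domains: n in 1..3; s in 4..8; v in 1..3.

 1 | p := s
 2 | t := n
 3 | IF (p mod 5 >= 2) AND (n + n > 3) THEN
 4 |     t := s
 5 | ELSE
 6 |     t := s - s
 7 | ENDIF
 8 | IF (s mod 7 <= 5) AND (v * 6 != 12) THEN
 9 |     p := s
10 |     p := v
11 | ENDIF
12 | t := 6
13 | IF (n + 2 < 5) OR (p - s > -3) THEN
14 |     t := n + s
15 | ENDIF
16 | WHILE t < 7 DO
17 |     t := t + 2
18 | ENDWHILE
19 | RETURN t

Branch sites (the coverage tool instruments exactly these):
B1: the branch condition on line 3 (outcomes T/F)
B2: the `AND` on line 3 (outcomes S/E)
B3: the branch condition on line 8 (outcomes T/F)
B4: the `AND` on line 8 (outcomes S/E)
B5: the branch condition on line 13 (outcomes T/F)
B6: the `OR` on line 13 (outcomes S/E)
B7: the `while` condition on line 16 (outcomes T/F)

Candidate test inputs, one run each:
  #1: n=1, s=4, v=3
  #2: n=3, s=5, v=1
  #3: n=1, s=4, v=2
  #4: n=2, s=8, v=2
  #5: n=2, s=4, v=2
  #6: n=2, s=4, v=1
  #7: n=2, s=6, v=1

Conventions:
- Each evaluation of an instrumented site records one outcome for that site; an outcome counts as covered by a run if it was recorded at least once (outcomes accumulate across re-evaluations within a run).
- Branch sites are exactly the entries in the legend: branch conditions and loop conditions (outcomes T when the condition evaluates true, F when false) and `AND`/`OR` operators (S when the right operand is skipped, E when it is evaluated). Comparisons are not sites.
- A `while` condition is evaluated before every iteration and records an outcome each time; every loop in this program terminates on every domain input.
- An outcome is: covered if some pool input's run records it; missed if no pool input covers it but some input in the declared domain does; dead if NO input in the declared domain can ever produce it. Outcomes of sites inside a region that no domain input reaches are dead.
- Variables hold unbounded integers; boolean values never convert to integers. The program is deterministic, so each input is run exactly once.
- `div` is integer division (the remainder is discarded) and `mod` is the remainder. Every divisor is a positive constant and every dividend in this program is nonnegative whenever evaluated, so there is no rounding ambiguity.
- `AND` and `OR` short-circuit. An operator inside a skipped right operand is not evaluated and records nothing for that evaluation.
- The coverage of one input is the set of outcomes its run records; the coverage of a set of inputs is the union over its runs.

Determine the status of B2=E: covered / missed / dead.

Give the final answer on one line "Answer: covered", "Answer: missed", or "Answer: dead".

B2=E is recorded by pool input(s) 1, 3, 4, 5, 6 -> covered

Answer: covered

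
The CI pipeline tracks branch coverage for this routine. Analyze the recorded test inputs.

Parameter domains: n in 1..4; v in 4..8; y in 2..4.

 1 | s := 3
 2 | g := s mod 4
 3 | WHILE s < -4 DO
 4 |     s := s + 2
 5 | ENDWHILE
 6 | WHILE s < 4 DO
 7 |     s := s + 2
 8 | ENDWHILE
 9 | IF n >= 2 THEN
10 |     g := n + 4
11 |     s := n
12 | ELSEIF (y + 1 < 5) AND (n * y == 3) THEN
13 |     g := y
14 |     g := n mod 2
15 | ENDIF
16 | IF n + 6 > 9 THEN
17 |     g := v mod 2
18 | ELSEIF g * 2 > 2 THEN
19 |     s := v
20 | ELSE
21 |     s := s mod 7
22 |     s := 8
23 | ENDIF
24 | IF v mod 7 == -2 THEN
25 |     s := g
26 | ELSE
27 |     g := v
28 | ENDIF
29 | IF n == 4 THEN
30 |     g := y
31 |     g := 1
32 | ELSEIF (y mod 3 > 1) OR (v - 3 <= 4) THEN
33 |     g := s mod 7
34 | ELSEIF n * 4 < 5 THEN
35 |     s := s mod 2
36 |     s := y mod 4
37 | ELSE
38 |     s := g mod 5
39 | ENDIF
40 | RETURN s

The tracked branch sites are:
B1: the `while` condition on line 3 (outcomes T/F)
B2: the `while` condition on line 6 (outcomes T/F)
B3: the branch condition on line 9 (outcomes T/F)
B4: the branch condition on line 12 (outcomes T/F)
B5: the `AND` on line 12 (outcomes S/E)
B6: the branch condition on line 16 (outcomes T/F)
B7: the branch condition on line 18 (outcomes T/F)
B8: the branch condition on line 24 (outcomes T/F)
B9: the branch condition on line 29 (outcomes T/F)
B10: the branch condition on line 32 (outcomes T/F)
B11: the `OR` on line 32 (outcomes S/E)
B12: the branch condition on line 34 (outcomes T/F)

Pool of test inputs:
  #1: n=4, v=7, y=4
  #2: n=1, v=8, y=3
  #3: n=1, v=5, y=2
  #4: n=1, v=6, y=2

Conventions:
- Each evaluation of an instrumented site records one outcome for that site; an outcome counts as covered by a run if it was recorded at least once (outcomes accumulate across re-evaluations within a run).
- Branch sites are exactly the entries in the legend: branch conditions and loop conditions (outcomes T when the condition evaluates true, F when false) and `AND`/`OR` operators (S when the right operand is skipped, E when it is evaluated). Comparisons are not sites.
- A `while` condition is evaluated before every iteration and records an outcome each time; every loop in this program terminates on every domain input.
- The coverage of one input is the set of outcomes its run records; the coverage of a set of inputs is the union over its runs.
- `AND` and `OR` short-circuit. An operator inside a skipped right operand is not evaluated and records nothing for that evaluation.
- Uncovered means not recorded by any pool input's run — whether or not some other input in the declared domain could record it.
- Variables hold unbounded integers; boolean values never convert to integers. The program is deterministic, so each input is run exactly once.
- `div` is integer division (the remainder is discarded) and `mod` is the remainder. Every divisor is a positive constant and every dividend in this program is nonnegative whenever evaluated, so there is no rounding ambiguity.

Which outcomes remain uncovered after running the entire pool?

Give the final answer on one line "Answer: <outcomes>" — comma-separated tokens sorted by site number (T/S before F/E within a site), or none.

input #1, n=4, v=7, y=4: events B1->F, B2->T, B2->F, B3->T, B6->T, B8->F, B9->T; outcomes B1=F, B2=T, B2=F, B3=T, B6=T, B8=F, B9=T
input #2, n=1, v=8, y=3: events B1->F, B2->T, B2->F, B3->F, B5->E, B4->T, B6->F, B7->F, B8->F, B9->F, B11->E, B10->F, B12->T; outcomes B1=F, B2=T, B2=F, B3=F, B4=T, B5=E, B6=F, B7=F, B8=F, B9=F, B10=F, B11=E, B12=T
input #3, n=1, v=5, y=2: events B1->F, B2->T, B2->F, B3->F, B5->E, B4->F, B6->F, B7->T, B8->F, B9->F, B11->S, B10->T; outcomes B1=F, B2=T, B2=F, B3=F, B4=F, B5=E, B6=F, B7=T, B8=F, B9=F, B10=T, B11=S
input #4, n=1, v=6, y=2: events B1->F, B2->T, B2->F, B3->F, B5->E, B4->F, B6->F, B7->T, B8->F, B9->F, B11->S, B10->T; outcomes B1=F, B2=T, B2=F, B3=F, B4=F, B5=E, B6=F, B7=T, B8=F, B9=F, B10=T, B11=S
union over the pool: B1=F, B2=T, B2=F, B3=T, B3=F, B4=T, B4=F, B5=E, B6=T, B6=F, B7=T, B7=F, B8=F, B9=T, B9=F, B10=T, B10=F, B11=S, B11=E, B12=T
uncovered (4 of 24): B1=T, B5=S, B8=T, B12=F

Answer: B1=T, B5=S, B8=T, B12=F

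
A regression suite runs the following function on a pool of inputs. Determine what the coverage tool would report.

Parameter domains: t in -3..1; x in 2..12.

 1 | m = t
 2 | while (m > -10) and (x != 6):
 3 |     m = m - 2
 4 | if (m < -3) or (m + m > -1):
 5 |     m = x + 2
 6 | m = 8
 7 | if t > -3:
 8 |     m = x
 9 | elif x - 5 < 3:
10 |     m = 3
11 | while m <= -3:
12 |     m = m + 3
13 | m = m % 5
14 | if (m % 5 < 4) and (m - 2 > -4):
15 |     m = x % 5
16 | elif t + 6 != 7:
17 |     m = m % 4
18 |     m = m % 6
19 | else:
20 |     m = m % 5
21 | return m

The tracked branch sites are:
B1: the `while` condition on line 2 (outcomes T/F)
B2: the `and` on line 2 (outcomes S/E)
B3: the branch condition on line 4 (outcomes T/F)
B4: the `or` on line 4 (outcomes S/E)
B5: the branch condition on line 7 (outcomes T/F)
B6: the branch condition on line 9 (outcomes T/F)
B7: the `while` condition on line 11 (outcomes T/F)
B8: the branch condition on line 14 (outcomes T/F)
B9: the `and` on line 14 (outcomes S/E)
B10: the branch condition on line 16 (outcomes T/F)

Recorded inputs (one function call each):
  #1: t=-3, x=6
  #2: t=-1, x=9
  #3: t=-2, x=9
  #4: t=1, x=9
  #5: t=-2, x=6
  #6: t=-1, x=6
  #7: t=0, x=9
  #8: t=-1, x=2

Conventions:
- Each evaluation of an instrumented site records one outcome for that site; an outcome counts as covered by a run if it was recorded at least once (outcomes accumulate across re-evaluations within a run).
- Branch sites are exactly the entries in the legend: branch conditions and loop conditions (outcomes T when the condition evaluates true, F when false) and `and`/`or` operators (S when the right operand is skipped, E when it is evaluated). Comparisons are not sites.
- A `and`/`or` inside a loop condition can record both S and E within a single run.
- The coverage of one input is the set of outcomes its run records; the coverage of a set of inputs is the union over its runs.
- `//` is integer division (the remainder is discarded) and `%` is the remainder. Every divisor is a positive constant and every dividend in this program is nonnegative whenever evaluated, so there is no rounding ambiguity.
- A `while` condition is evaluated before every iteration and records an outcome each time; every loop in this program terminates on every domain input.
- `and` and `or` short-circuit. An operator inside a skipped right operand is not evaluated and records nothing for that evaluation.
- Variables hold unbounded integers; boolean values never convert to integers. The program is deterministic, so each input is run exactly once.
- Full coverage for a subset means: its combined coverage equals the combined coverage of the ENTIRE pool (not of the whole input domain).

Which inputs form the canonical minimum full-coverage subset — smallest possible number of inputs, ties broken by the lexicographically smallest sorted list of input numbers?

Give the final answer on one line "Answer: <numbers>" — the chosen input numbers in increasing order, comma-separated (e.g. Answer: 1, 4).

run #1 (t=-3, x=6) records B1=F, B2=E, B3=F, B4=E, B5=F, B6=T, B7=F, B8=T, B9=E
run #2 (t=-1, x=9) records B1=T, B1=F, B2=S, B2=E, B3=T, B4=S, B5=T, B7=F, B8=F, B9=S, B10=T
run #3 (t=-2, x=9) records B1=T, B1=F, B2=S, B2=E, B3=T, B4=S, B5=T, B7=F, B8=F, B9=S, B10=T
run #4 (t=1, x=9) records B1=T, B1=F, B2=S, B2=E, B3=T, B4=S, B5=T, B7=F, B8=F, B9=S, B10=F
run #5 (t=-2, x=6) records B1=F, B2=E, B3=F, B4=E, B5=T, B7=F, B8=T, B9=E
run #6 (t=-1, x=6) records B1=F, B2=E, B3=F, B4=E, B5=T, B7=F, B8=T, B9=E
run #7 (t=0, x=9) records B1=T, B1=F, B2=S, B2=E, B3=T, B4=S, B5=T, B7=F, B8=F, B9=S, B10=T
run #8 (t=-1, x=2) records B1=T, B1=F, B2=S, B2=E, B3=T, B4=S, B5=T, B7=F, B8=T, B9=E
the full pool covers 18 outcomes: B1=T, B1=F, B2=S, B2=E, B3=T, B3=F, B4=S, B4=E, B5=T, B5=F, B6=T, B7=F, B8=T, B8=F, B9=S, B9=E, B10=T, B10=F
no size-1 subset reaches all 18 outcomes (best union: 11/18)
no size-2 subset reaches all 18 outcomes (best union: 17/18)
inputs {1, 2, 4} (size 3) cover everything; no size-3 subset with a lexicographically smaller index list covers all 18

Answer: 1, 2, 4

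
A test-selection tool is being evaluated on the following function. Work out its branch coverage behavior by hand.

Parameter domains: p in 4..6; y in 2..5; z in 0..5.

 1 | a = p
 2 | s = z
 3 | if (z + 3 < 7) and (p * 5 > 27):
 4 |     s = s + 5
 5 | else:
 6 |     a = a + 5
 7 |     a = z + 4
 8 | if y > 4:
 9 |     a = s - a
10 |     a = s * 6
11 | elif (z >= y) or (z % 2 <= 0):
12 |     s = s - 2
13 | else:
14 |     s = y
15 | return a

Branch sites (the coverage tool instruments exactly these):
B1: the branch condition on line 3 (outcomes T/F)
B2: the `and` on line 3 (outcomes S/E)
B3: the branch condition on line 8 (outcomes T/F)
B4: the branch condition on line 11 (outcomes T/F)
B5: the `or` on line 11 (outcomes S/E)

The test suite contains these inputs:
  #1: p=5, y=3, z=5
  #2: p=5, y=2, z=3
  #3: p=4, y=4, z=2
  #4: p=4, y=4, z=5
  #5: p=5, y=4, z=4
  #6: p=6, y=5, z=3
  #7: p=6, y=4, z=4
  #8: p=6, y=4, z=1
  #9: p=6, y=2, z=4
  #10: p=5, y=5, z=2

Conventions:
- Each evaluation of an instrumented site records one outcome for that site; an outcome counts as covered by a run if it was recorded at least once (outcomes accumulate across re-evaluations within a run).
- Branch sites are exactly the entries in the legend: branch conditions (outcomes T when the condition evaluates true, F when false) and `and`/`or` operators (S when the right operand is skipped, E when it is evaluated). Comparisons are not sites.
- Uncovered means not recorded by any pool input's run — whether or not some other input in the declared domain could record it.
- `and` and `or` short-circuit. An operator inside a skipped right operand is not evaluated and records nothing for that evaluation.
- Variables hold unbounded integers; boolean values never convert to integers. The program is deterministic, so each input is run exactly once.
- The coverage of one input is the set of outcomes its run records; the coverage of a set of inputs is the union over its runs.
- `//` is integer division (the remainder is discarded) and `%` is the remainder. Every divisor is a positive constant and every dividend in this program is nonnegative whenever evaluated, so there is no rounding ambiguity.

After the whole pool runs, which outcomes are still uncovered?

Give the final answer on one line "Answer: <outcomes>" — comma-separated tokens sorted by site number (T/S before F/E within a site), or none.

input #1, p=5, y=3, z=5: events B2->S, B1->F, B3->F, B5->S, B4->T; outcomes B1=F, B2=S, B3=F, B4=T, B5=S
input #2, p=5, y=2, z=3: events B2->E, B1->F, B3->F, B5->S, B4->T; outcomes B1=F, B2=E, B3=F, B4=T, B5=S
input #3, p=4, y=4, z=2: events B2->E, B1->F, B3->F, B5->E, B4->T; outcomes B1=F, B2=E, B3=F, B4=T, B5=E
input #4, p=4, y=4, z=5: events B2->S, B1->F, B3->F, B5->S, B4->T; outcomes B1=F, B2=S, B3=F, B4=T, B5=S
input #5, p=5, y=4, z=4: events B2->S, B1->F, B3->F, B5->S, B4->T; outcomes B1=F, B2=S, B3=F, B4=T, B5=S
input #6, p=6, y=5, z=3: events B2->E, B1->T, B3->T; outcomes B1=T, B2=E, B3=T
input #7, p=6, y=4, z=4: events B2->S, B1->F, B3->F, B5->S, B4->T; outcomes B1=F, B2=S, B3=F, B4=T, B5=S
input #8, p=6, y=4, z=1: events B2->E, B1->T, B3->F, B5->E, B4->F; outcomes B1=T, B2=E, B3=F, B4=F, B5=E
input #9, p=6, y=2, z=4: events B2->S, B1->F, B3->F, B5->S, B4->T; outcomes B1=F, B2=S, B3=F, B4=T, B5=S
input #10, p=5, y=5, z=2: events B2->E, B1->F, B3->T; outcomes B1=F, B2=E, B3=T
union over the pool: B1=T, B1=F, B2=S, B2=E, B3=T, B3=F, B4=T, B4=F, B5=S, B5=E
uncovered (0 of 10): none

Answer: none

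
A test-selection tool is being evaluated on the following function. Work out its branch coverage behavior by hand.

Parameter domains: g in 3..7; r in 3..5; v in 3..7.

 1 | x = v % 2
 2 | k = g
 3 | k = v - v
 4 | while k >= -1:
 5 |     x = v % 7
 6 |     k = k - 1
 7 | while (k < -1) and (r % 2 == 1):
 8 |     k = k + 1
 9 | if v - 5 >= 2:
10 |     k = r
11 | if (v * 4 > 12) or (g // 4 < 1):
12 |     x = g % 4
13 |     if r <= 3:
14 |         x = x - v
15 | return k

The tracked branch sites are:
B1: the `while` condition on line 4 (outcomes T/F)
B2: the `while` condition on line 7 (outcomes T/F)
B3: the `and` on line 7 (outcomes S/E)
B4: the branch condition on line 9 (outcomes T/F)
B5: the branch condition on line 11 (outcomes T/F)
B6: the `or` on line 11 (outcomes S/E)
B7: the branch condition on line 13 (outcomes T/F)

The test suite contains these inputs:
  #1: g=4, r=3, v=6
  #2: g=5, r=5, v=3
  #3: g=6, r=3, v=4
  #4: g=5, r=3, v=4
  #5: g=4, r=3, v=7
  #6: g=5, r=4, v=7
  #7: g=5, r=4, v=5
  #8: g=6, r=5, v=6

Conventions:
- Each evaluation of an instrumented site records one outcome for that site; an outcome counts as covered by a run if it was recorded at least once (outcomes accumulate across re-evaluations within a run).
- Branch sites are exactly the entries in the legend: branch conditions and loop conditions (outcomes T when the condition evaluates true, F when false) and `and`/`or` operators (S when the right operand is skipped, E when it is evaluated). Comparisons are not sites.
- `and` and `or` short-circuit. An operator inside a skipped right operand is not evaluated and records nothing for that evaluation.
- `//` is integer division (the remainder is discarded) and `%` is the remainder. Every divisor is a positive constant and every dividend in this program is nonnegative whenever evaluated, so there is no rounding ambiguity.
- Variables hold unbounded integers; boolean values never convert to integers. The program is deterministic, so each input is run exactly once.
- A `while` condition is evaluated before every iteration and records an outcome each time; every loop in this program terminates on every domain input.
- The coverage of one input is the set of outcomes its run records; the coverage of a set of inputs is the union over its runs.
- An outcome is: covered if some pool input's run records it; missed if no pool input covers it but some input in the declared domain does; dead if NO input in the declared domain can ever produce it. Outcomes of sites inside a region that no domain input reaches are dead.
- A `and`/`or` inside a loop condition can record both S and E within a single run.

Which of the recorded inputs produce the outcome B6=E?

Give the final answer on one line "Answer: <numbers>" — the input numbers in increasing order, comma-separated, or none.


input #1 (g=4, r=3, v=6): misses B6=E
input #2 (g=5, r=5, v=3): covers B6=E
input #3 (g=6, r=3, v=4): misses B6=E
input #4 (g=5, r=3, v=4): misses B6=E
input #5 (g=4, r=3, v=7): misses B6=E
input #6 (g=5, r=4, v=7): misses B6=E
input #7 (g=5, r=4, v=5): misses B6=E
input #8 (g=6, r=5, v=6): misses B6=E
Answer: 2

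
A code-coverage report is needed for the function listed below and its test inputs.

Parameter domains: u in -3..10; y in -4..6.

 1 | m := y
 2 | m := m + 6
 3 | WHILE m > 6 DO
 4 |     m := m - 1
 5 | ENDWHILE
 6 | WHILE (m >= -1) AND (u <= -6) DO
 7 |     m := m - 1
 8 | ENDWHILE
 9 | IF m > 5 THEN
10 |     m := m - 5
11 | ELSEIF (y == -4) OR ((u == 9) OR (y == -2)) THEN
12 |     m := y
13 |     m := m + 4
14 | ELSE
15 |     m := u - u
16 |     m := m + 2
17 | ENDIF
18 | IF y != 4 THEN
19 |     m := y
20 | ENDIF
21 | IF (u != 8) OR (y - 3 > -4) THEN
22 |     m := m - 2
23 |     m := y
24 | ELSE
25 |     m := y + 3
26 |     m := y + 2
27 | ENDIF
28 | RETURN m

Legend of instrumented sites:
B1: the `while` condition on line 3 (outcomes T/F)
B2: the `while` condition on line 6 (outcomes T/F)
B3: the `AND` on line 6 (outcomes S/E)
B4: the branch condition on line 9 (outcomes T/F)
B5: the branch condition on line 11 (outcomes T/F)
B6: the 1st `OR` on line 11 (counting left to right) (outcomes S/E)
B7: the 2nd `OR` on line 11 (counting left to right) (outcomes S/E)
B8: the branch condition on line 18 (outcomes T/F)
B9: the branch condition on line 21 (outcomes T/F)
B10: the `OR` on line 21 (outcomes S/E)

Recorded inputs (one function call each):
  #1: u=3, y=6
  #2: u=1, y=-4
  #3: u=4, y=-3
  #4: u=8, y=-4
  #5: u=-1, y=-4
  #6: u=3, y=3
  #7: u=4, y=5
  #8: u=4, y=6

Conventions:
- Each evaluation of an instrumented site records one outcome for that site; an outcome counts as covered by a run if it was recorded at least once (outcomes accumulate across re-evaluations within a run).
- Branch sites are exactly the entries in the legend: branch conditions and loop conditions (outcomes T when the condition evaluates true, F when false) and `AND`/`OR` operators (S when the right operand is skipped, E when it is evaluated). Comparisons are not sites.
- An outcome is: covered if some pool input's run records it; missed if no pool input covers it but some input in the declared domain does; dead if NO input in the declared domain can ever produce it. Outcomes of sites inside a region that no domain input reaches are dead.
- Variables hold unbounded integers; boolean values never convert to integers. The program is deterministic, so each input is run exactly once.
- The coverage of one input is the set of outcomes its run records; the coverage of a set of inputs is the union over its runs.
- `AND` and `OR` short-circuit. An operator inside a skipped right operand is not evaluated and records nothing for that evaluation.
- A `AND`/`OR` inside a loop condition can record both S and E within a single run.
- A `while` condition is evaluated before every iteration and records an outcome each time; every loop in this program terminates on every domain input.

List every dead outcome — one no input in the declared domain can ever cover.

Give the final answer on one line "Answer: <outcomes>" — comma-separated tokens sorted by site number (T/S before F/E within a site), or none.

sweeping the full domain (154 inputs) for each outcome:
  B2=T: zero occurrences over every domain input -> dead
  B3=S: zero occurrences over every domain input -> dead
  reachable outcomes have witnesses, e.g. B1=T (e.g. u=-3, y=1), B1=F (e.g. u=-3, y=-4), B2=F (e.g. u=-3, y=-4), B3=E (e.g. u=-3, y=-4)

Answer: B2=T, B3=S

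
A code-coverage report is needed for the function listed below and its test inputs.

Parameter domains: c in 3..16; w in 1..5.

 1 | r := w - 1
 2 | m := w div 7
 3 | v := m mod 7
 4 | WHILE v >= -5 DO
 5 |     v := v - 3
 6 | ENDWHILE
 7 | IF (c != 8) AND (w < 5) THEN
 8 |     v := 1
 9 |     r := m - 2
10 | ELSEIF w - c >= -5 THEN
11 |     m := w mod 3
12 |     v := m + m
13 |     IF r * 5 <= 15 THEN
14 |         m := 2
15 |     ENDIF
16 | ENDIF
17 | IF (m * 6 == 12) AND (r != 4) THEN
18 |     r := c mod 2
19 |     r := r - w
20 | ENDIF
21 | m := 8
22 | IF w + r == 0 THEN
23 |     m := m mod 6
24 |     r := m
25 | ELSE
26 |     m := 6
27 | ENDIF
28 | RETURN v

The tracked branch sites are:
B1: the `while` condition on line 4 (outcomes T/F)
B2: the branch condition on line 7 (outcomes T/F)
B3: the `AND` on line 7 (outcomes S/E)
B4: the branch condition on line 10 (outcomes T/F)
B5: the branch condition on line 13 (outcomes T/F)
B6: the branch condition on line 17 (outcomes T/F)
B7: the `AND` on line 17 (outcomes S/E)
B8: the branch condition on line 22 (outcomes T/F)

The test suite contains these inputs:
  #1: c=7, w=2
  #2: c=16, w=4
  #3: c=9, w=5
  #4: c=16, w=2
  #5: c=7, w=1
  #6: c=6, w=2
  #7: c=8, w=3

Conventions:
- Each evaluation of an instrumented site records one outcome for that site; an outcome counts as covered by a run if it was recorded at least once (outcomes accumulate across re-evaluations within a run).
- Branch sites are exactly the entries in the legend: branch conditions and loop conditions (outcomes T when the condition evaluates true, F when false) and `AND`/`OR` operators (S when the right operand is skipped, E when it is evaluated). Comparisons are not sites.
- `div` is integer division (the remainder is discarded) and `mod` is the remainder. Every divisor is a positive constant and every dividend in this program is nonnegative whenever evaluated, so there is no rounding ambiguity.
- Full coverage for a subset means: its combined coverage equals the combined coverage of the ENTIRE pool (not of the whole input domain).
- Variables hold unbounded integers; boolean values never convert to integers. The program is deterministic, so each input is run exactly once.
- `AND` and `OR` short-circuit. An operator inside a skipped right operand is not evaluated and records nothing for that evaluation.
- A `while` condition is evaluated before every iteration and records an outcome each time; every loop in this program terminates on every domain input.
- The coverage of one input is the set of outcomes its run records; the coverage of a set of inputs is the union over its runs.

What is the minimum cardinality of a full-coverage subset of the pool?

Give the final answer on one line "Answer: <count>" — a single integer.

#1 (c=7, w=2) -> B1->T, B1->T, B1->F, B3->E, B2->T, B7->S, B6->F, B8->T; covered: B1=T, B1=F, B2=T, B3=E, B6=F, B7=S, B8=T
#2 (c=16, w=4) -> B1->T, B1->T, B1->F, B3->E, B2->T, B7->S, B6->F, B8->F; covered: B1=T, B1=F, B2=T, B3=E, B6=F, B7=S, B8=F
#3 (c=9, w=5) -> B1->T, B1->T, B1->F, B3->E, B2->F, B4->T, B5->F, B7->E, B6->F, B8->F; covered: B1=T, B1=F, B2=F, B3=E, B4=T, B5=F, B6=F, B7=E, B8=F
#4 (c=16, w=2) -> B1->T, B1->T, B1->F, B3->E, B2->T, B7->S, B6->F, B8->T; covered: B1=T, B1=F, B2=T, B3=E, B6=F, B7=S, B8=T
#5 (c=7, w=1) -> B1->T, B1->T, B1->F, B3->E, B2->T, B7->S, B6->F, B8->F; covered: B1=T, B1=F, B2=T, B3=E, B6=F, B7=S, B8=F
#6 (c=6, w=2) -> B1->T, B1->T, B1->F, B3->E, B2->T, B7->S, B6->F, B8->T; covered: B1=T, B1=F, B2=T, B3=E, B6=F, B7=S, B8=T
#7 (c=8, w=3) -> B1->T, B1->T, B1->F, B3->S, B2->F, B4->T, B5->T, B7->E, B6->T, B8->T; covered: B1=T, B1=F, B2=F, B3=S, B4=T, B5=T, B6=T, B7=E, B8=T
union over all inputs: B1=T, B1=F, B2=T, B2=F, B3=S, B3=E, B4=T, B5=T, B5=F, B6=T, B6=F, B7=S, B7=E, B8=T, B8=F (15 outcomes)
no size-1 subset reaches all 15 outcomes (best union: 9/15)
no size-2 subset reaches all 15 outcomes (best union: 14/15)
the canonical winner is {1, 3, 7}: size 3, full 15-outcome coverage, earliest index list among size-3 covers

Answer: 3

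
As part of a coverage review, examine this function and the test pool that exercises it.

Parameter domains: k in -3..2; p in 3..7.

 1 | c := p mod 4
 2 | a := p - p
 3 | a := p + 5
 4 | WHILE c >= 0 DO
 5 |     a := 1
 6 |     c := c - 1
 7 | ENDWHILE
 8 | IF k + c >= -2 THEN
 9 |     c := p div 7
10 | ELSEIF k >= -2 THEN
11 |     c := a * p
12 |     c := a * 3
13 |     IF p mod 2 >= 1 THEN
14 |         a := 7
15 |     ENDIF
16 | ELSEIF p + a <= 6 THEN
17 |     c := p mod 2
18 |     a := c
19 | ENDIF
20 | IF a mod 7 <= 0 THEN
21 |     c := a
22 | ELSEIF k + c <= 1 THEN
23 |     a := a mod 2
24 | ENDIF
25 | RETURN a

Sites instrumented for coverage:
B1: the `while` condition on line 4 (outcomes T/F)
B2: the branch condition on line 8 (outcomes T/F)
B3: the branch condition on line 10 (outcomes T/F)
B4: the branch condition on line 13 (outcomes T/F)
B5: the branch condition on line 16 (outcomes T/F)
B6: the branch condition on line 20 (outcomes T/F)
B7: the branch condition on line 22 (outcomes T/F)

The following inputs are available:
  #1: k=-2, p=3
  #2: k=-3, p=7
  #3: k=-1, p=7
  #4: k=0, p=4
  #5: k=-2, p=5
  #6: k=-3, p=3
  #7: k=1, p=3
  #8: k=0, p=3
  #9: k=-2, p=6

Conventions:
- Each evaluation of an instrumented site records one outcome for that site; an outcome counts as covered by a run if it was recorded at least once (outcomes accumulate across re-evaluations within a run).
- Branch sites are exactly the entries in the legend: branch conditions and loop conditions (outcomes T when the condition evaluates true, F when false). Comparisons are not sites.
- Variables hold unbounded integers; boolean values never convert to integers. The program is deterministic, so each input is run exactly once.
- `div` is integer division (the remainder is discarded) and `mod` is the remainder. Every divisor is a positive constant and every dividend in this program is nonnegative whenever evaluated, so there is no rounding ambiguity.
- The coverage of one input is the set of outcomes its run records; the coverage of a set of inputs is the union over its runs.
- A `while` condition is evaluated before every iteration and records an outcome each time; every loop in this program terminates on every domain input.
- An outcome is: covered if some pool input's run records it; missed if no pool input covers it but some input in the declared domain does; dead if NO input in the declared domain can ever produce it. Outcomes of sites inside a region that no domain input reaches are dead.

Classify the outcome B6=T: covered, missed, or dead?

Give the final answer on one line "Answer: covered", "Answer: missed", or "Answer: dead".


B6=T is recorded by pool input(s) 1, 5 -> covered
Answer: covered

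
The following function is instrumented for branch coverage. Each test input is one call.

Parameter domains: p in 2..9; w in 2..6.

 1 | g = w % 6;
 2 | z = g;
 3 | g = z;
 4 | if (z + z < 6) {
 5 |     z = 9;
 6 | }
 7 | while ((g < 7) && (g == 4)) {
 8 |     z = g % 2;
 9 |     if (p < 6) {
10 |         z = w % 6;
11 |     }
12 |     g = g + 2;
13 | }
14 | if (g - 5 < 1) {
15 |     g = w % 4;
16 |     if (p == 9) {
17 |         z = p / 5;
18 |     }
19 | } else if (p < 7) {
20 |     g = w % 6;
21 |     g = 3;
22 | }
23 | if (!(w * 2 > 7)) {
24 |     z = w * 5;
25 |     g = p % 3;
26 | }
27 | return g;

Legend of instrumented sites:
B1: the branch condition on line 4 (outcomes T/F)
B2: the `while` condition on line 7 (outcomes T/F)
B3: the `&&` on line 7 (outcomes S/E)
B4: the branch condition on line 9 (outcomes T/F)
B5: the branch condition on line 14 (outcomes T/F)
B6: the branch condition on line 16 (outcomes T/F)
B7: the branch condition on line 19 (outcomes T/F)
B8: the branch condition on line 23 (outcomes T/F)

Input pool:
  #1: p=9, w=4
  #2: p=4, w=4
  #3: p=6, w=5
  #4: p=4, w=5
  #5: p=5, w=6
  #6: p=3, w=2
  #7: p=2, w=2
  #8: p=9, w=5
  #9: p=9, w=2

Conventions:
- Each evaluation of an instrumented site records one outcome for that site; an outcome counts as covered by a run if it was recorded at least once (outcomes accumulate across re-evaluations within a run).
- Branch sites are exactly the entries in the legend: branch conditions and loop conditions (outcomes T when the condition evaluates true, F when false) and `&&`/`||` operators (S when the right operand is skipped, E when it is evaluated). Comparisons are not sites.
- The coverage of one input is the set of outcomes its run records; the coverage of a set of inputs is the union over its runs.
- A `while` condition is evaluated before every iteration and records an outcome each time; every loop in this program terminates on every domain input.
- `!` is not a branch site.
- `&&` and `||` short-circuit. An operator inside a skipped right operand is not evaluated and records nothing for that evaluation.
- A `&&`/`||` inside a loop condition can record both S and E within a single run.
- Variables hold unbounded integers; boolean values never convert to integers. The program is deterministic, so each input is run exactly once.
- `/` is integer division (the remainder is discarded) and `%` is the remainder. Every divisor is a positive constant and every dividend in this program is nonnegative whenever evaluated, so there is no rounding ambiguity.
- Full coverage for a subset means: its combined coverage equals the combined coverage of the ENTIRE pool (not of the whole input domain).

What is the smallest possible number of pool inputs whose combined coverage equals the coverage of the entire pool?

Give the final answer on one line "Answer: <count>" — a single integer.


run #1 (p=9, w=4) runs B1->F, B3->E, B2->T, B4->F, B3->E, B2->F, B5->F, B7->F, B8->F; records B1=F, B2=T, B2=F, B3=E, B4=F, B5=F, B7=F, B8=F
run #2 (p=4, w=4) runs B1->F, B3->E, B2->T, B4->T, B3->E, B2->F, B5->F, B7->T, B8->F; records B1=F, B2=T, B2=F, B3=E, B4=T, B5=F, B7=T, B8=F
run #3 (p=6, w=5) runs B1->F, B3->E, B2->F, B5->T, B6->F, B8->F; records B1=F, B2=F, B3=E, B5=T, B6=F, B8=F
run #4 (p=4, w=5) runs B1->F, B3->E, B2->F, B5->T, B6->F, B8->F; records B1=F, B2=F, B3=E, B5=T, B6=F, B8=F
run #5 (p=5, w=6) runs B1->T, B3->E, B2->F, B5->T, B6->F, B8->F; records B1=T, B2=F, B3=E, B5=T, B6=F, B8=F
run #6 (p=3, w=2) runs B1->T, B3->E, B2->F, B5->T, B6->F, B8->T; records B1=T, B2=F, B3=E, B5=T, B6=F, B8=T
run #7 (p=2, w=2) runs B1->T, B3->E, B2->F, B5->T, B6->F, B8->T; records B1=T, B2=F, B3=E, B5=T, B6=F, B8=T
run #8 (p=9, w=5) runs B1->F, B3->E, B2->F, B5->T, B6->T, B8->F; records B1=F, B2=F, B3=E, B5=T, B6=T, B8=F
run #9 (p=9, w=2) runs B1->T, B3->E, B2->F, B5->T, B6->T, B8->T; records B1=T, B2=F, B3=E, B5=T, B6=T, B8=T
the full pool covers 15 outcomes: B1=T, B1=F, B2=T, B2=F, B3=E, B4=T, B4=F, B5=T, B5=F, B6=T, B6=F, B7=T, B7=F, B8=T, B8=F
every size-1 subset falls short of the 15 outcomes (best: 8/15)
every size-2 subset falls short of the 15 outcomes (best: 12/15)
every size-3 subset falls short of the 15 outcomes (best: 14/15)
size 4: inputs {1, 2, 3, 9} cover all 15 outcomes, and no lexicographically smaller subset of this size does
Answer: 4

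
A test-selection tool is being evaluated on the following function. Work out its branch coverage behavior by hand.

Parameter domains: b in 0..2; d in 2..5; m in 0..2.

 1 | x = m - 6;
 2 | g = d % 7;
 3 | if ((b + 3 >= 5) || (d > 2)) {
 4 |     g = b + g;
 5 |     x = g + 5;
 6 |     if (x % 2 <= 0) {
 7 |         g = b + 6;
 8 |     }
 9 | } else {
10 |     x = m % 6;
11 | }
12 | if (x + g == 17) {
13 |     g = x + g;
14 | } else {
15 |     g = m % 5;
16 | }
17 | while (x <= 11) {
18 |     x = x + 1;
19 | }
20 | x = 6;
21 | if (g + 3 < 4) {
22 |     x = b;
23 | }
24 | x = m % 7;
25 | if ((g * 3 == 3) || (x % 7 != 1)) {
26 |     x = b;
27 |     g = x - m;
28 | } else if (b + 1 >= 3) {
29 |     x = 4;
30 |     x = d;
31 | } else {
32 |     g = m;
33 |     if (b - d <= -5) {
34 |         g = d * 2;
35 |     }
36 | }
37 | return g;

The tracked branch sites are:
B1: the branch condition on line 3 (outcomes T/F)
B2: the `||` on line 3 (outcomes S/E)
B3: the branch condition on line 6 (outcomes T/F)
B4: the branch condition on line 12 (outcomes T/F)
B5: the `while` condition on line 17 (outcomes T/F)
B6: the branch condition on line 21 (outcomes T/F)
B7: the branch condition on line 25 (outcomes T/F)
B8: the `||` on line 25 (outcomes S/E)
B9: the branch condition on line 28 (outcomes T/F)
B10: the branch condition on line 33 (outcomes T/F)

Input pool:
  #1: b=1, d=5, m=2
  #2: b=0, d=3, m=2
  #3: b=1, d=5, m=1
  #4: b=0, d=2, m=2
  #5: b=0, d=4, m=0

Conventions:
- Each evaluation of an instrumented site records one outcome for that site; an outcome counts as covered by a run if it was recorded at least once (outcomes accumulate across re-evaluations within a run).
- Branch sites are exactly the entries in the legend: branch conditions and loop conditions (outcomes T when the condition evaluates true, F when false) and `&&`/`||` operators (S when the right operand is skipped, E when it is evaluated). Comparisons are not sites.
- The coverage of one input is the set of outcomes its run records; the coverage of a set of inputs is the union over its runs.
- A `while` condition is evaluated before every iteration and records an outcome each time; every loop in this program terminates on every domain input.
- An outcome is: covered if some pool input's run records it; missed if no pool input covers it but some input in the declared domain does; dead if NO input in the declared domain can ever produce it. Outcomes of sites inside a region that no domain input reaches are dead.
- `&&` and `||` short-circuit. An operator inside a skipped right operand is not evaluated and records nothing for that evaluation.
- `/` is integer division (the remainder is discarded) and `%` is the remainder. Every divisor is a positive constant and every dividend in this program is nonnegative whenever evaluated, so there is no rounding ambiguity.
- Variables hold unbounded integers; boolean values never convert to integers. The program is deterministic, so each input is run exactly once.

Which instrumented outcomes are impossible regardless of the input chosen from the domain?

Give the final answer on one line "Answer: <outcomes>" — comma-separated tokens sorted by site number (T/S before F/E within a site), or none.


exhaustive pass over the 36-input domain:
  B10=T: zero occurrences over every domain input -> dead
  reachable outcomes have witnesses, e.g. B1=T (e.g. b=0, d=3, m=0), B1=F (e.g. b=0, d=2, m=0), B2=S (e.g. b=2, d=2, m=0), B2=E (e.g. b=0, d=2, m=0)
Answer: B10=T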